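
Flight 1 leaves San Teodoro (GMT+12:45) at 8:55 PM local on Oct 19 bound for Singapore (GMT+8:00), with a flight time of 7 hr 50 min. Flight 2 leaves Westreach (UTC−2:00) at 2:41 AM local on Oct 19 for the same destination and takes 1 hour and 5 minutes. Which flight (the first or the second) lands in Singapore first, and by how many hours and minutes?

Flight 1 in UTC: 8:55 PM − 12:45 = 8:10 AM on Oct 19.
+7 hours 50 minutes → arrive 4:00 PM UTC on Oct 19.
Flight 2 in UTC: 2:41 AM + 2:00 = 4:41 AM on Oct 19.
+1 hour 5 minutes → arrive 5:46 AM UTC on Oct 19.
Flight 2 lands earlier by 10 hours 14 minutes.

the second, by 10 hours 14 minutes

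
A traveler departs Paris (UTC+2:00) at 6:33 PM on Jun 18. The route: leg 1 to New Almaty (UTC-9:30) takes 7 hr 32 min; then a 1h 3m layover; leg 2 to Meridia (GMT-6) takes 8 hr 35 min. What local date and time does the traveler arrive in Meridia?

3:43 AM on Jun 19

Convert departure to UTC: 6:33 PM − 2:00 = 4:33 PM UTC on Jun 18.
Add 7 hours 32 minutes leg 1 → 12:05 AM UTC (Jun 19).
Add 1 hour and 3 minutes layover in New Almaty → 1:08 AM UTC.
Add 8 hours and 35 minutes leg 2 → 9:43 AM UTC.
Meridia is UTC−6:00, so local arrival = 9:43 AM − 6:00 = 3:43 AM on Jun 19.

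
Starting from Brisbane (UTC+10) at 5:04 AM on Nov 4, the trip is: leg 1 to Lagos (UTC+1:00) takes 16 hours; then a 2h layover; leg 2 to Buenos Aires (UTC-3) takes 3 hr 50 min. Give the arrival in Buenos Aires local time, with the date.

1:54 PM on November 4

Convert departure to UTC: 5:04 AM − 10:00 = 7:04 PM UTC on Nov 3.
Add 16 hours leg 1 → 11:04 AM UTC (Nov 4).
Add 2 hours layover in Lagos → 1:04 PM UTC.
Add 3 hours 50 minutes leg 2 → 4:54 PM UTC.
Buenos Aires is UTC−3:00, so local arrival = 4:54 PM − 3:00 = 1:54 PM on Nov 4.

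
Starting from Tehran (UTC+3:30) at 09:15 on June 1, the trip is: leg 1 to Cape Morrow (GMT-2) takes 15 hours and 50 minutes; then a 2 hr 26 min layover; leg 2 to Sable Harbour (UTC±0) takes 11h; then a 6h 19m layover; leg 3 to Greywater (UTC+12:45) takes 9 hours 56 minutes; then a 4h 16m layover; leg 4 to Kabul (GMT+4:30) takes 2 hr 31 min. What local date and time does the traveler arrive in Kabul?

14:33 on Jun 3

Convert departure to UTC: 09:15 − 3:30 = 05:45 UTC on Jun 1.
Add 15 hours and 50 minutes leg 1 → 21:35 UTC.
Add 2 hours 26 minutes layover in Cape Morrow → 00:01 UTC (Jun 2).
Add 11 hours leg 2 → 11:01 UTC.
Add 6 hours 19 minutes layover in Sable Harbour → 17:20 UTC.
Add 9 hours and 56 minutes leg 3 → 03:16 UTC (Jun 3).
Add 4 hours 16 minutes layover in Greywater → 07:32 UTC.
Add 2 hours 31 minutes leg 4 → 10:03 UTC.
Kabul is UTC+4:30, so local arrival = 10:03 + 4:30 = 14:33 on Jun 3.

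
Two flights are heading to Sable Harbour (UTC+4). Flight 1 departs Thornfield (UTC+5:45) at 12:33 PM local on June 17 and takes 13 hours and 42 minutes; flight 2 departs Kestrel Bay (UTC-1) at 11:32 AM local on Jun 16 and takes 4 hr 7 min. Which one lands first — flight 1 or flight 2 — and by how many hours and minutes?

the second, by 27 hours 51 minutes

Flight 1 in UTC: 12:33 PM − 5:45 = 6:48 AM on Jun 17.
+13 hours and 42 minutes → arrive 8:30 PM UTC on Jun 17.
Flight 2 in UTC: 11:32 AM + 1:00 = 12:32 PM on Jun 16.
+4 hours and 7 minutes → arrive 4:39 PM UTC on Jun 16.
Flight 2 lands earlier by 27 hours 51 minutes.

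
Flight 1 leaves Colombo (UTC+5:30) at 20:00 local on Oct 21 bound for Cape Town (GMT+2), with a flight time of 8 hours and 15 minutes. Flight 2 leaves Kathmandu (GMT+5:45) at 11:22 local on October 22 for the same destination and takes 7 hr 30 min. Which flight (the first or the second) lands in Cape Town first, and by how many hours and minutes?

Flight 1 in UTC: 20:00 − 5:30 = 14:30 on Oct 21.
+8 hours and 15 minutes → arrive 22:45 UTC on Oct 21.
Flight 2 in UTC: 11:22 − 5:45 = 05:37 on Oct 22.
+7 hours and 30 minutes → arrive 13:07 UTC on Oct 22.
Flight 1 lands earlier by 14 hours 22 minutes.

the first, by 14 hours 22 minutes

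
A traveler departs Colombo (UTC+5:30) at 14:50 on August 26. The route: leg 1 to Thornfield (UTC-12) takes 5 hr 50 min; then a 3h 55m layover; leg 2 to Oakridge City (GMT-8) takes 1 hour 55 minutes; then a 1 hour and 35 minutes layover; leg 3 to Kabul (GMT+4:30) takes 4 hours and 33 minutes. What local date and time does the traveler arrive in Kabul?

Convert departure to UTC: 14:50 − 5:30 = 09:20 UTC on Aug 26.
Add 5 hours 50 minutes leg 1 → 15:10 UTC.
Add 3 hours and 55 minutes layover in Thornfield → 19:05 UTC.
Add 1 hour and 55 minutes leg 2 → 21:00 UTC.
Add 1 hour 35 minutes layover in Oakridge City → 22:35 UTC.
Add 4 hours 33 minutes leg 3 → 03:08 UTC (Aug 27).
Kabul is UTC+4:30, so local arrival = 03:08 + 4:30 = 07:38 on Aug 27.

07:38 on Aug 27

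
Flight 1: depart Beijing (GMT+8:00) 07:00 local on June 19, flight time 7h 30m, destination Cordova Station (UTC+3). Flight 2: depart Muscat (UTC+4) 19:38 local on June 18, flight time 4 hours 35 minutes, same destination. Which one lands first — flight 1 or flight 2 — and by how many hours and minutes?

Flight 1 in UTC: 07:00 − 8:00 = 23:00 on Jun 18.
+7 hours and 30 minutes → arrive 06:30 UTC on Jun 19.
Flight 2 in UTC: 19:38 − 4:00 = 15:38 on Jun 18.
+4 hours 35 minutes → arrive 20:13 UTC on Jun 18.
Flight 2 lands earlier by 10 hours 17 minutes.

the second, by 10 hours 17 minutes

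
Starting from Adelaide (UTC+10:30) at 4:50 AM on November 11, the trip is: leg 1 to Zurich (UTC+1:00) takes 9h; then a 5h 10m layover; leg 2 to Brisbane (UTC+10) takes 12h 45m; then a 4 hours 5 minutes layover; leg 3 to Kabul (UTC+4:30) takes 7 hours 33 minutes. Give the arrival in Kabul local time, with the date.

1:23 PM on November 12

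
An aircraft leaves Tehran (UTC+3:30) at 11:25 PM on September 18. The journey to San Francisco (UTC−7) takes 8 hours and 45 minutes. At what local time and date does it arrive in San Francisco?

9:40 PM on September 18

Convert departure to UTC: 11:25 PM − 3:30 = 7:55 PM UTC on Sep 18.
Add 8 hours and 45 minutes travel time → 4:40 AM UTC (Sep 19).
San Francisco is UTC−7:00, so local arrival = 4:40 AM − 7:00 = 9:40 PM on Sep 18.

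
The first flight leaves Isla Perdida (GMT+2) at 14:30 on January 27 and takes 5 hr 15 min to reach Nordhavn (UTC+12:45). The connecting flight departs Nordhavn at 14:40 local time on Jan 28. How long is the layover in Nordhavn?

Convert departure to UTC: 14:30 − 2:00 = 12:30 UTC on Jan 27.
Add 5 hours 15 minutes flight time → 17:45 UTC.
Nordhavn is UTC+12:45, so local arrival = 17:45 + 12:45 = 06:30 on Jan 28.
Layover = 14:40 − 06:30 = 8 hours 10 minutes.

8 hours 10 minutes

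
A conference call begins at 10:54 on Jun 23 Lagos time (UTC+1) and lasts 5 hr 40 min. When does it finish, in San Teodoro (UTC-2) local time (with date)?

Convert start to UTC: 10:54 − 1:00 = 09:54 UTC on Jun 23.
Add 5 hours and 40 minutes duration → 15:34 UTC.
San Teodoro is UTC−2:00, so local end time = 15:34 − 2:00 = 13:34 on Jun 23.

13:34 on June 23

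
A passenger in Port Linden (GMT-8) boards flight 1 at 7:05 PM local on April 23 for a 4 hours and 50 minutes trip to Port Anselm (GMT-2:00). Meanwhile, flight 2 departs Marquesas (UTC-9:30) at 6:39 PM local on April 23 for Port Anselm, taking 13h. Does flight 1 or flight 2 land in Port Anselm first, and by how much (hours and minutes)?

the first, by 9 hours 14 minutes

Flight 1 in UTC: 7:05 PM + 8:00 = 3:05 AM on Apr 24.
+4 hours and 50 minutes → arrive 7:55 AM UTC on Apr 24.
Flight 2 in UTC: 6:39 PM + 9:30 = 4:09 AM on Apr 24.
+13 hours → arrive 5:09 PM UTC on Apr 24.
Flight 1 lands earlier by 9 hours 14 minutes.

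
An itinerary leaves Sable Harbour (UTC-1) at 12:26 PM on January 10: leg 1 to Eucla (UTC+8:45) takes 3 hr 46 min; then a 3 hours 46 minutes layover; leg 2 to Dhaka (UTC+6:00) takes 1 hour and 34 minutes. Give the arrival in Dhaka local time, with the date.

4:32 AM on January 11

Convert departure to UTC: 12:26 PM + 1:00 = 1:26 PM UTC on Jan 10.
Add 3 hours and 46 minutes leg 1 → 5:12 PM UTC.
Add 3 hours and 46 minutes layover in Eucla → 8:58 PM UTC.
Add 1 hour 34 minutes leg 2 → 10:32 PM UTC.
Dhaka is UTC+6:00, so local arrival = 10:32 PM + 6:00 = 4:32 AM on Jan 11.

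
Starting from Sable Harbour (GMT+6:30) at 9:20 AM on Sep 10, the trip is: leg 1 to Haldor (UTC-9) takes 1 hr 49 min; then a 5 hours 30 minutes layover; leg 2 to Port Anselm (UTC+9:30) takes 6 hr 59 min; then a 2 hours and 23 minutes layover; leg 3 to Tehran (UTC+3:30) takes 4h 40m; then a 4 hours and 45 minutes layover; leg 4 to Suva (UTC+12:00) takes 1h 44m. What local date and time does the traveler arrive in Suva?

Convert departure to UTC: 9:20 AM − 6:30 = 2:50 AM UTC on Sep 10.
Add 1 hour 49 minutes leg 1 → 4:39 AM UTC.
Add 5 hours and 30 minutes layover in Haldor → 10:09 AM UTC.
Add 6 hours and 59 minutes leg 2 → 5:08 PM UTC.
Add 2 hours and 23 minutes layover in Port Anselm → 7:31 PM UTC.
Add 4 hours 40 minutes leg 3 → 12:11 AM UTC (Sep 11).
Add 4 hours and 45 minutes layover in Tehran → 4:56 AM UTC.
Add 1 hour and 44 minutes leg 4 → 6:40 AM UTC.
Suva is UTC+12:00, so local arrival = 6:40 AM + 12:00 = 6:40 PM on Sep 11.

6:40 PM on September 11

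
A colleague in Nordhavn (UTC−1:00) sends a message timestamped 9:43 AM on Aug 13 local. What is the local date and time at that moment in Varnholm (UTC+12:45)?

In UTC: 9:43 AM + 1:00 = 10:43 AM on Aug 13.
Varnholm is UTC+12:45: 10:43 AM + 12:45 = 11:28 PM on Aug 13.

11:28 PM on August 13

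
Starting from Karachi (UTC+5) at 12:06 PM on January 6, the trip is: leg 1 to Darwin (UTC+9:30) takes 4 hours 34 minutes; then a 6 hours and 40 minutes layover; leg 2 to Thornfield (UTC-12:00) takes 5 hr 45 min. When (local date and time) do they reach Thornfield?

12:05 PM on January 6

Convert departure to UTC: 12:06 PM − 5:00 = 7:06 AM UTC on Jan 6.
Add 4 hours and 34 minutes leg 1 → 11:40 AM UTC.
Add 6 hours and 40 minutes layover in Darwin → 6:20 PM UTC.
Add 5 hours and 45 minutes leg 2 → 12:05 AM UTC (Jan 7).
Thornfield is UTC−12:00, so local arrival = 12:05 AM − 12:00 = 12:05 PM on Jan 6.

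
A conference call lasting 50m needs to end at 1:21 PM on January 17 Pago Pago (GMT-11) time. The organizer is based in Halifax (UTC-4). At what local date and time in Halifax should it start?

7:31 PM on Jan 17

Target end time in UTC: 1:21 PM + 11:00 = 12:21 AM on Jan 18.
Subtract 50 minutes → start 11:31 PM UTC on Jan 17.
Halifax is UTC−4:00: 11:31 PM − 4:00 = 7:31 PM on Jan 17.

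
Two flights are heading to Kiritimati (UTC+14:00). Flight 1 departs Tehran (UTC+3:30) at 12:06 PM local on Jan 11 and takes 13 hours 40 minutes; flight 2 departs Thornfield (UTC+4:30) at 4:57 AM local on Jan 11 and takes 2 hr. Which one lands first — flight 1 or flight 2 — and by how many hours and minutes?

Flight 1 in UTC: 12:06 PM − 3:30 = 8:36 AM on Jan 11.
+13 hours 40 minutes → arrive 10:16 PM UTC on Jan 11.
Flight 2 in UTC: 4:57 AM − 4:30 = 12:27 AM on Jan 11.
+2 hours → arrive 2:27 AM UTC on Jan 11.
Flight 2 lands earlier by 19 hours 49 minutes.

the second, by 19 hours 49 minutes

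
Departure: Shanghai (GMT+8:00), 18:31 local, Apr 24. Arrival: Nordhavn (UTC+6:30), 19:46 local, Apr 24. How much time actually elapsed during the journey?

2 hours 45 minutes

Nordhavn is 1:30 behind Shanghai.
Clock-face elapsed time (ignoring zones) is 1 hour 15 minutes.
Actual elapsed = 1 hour 15 minutes + 1:30 = 2 hours 45 minutes.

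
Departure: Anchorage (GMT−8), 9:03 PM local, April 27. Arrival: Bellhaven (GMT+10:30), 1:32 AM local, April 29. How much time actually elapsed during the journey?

Departure in UTC: 9:03 PM + 8:00 = 5:03 AM on Apr 28.
Arrival in UTC: 1:32 AM − 10:30 = 3:02 PM on Apr 28.
Elapsed = 3:02 PM − 5:03 AM = 9 hours 59 minutes.

9 hours 59 minutes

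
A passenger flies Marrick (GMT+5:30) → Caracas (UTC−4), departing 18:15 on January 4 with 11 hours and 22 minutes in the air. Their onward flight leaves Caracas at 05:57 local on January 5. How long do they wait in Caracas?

Convert departure to UTC: 18:15 − 5:30 = 12:45 UTC on Jan 4.
Add 11 hours and 22 minutes flight time → 00:07 UTC (Jan 5).
Caracas is UTC−4:00, so local arrival = 00:07 − 4:00 = 20:07 on Jan 4.
Layover = 05:57 − 20:07 (+1 day) = 9 hours 50 minutes.

9 hours 50 minutes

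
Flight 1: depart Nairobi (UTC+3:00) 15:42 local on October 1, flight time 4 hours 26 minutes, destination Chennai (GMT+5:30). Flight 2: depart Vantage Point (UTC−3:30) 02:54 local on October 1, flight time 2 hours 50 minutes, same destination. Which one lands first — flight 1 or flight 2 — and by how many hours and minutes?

the second, by 7 hours 54 minutes

Flight 1 in UTC: 15:42 − 3:00 = 12:42 on Oct 1.
+4 hours 26 minutes → arrive 17:08 UTC on Oct 1.
Flight 2 in UTC: 02:54 + 3:30 = 06:24 on Oct 1.
+2 hours and 50 minutes → arrive 09:14 UTC on Oct 1.
Flight 2 lands earlier by 7 hours 54 minutes.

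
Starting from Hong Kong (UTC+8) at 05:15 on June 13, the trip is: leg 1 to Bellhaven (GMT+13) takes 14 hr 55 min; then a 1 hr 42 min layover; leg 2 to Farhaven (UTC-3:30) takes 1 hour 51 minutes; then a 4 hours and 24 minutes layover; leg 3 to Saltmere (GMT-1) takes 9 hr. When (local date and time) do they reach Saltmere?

04:07 on June 14

Convert departure to UTC: 05:15 − 8:00 = 21:15 UTC on Jun 12.
Add 14 hours and 55 minutes leg 1 → 12:10 UTC (Jun 13).
Add 1 hour and 42 minutes layover in Bellhaven → 13:52 UTC.
Add 1 hour and 51 minutes leg 2 → 15:43 UTC.
Add 4 hours 24 minutes layover in Farhaven → 20:07 UTC.
Add 9 hours leg 3 → 05:07 UTC (Jun 14).
Saltmere is UTC−1:00, so local arrival = 05:07 − 1:00 = 04:07 on Jun 14.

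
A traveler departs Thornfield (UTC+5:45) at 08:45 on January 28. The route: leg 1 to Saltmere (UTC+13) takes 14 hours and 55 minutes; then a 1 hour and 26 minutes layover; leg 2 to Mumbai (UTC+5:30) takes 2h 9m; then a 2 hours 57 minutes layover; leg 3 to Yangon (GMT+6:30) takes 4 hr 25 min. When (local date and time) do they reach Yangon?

Convert departure to UTC: 08:45 − 5:45 = 03:00 UTC on Jan 28.
Add 14 hours and 55 minutes leg 1 → 17:55 UTC.
Add 1 hour and 26 minutes layover in Saltmere → 19:21 UTC.
Add 2 hours 9 minutes leg 2 → 21:30 UTC.
Add 2 hours 57 minutes layover in Mumbai → 00:27 UTC (Jan 29).
Add 4 hours and 25 minutes leg 3 → 04:52 UTC.
Yangon is UTC+6:30, so local arrival = 04:52 + 6:30 = 11:22 on Jan 29.

11:22 on January 29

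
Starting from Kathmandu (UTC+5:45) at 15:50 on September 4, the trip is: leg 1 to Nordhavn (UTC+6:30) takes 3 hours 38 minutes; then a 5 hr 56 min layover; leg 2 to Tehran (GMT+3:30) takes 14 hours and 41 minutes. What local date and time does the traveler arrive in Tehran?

Convert departure to UTC: 15:50 − 5:45 = 10:05 UTC on Sep 4.
Add 3 hours 38 minutes leg 1 → 13:43 UTC.
Add 5 hours 56 minutes layover in Nordhavn → 19:39 UTC.
Add 14 hours and 41 minutes leg 2 → 10:20 UTC (Sep 5).
Tehran is UTC+3:30, so local arrival = 10:20 + 3:30 = 13:50 on Sep 5.

13:50 on September 5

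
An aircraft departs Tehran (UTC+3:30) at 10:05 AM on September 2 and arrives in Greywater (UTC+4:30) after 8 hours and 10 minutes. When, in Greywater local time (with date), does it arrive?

Convert departure to UTC: 10:05 AM − 3:30 = 6:35 AM UTC on Sep 2.
Add 8 hours 10 minutes travel time → 2:45 PM UTC.
Greywater is UTC+4:30, so local arrival = 2:45 PM + 4:30 = 7:15 PM on Sep 2.

7:15 PM on Sep 2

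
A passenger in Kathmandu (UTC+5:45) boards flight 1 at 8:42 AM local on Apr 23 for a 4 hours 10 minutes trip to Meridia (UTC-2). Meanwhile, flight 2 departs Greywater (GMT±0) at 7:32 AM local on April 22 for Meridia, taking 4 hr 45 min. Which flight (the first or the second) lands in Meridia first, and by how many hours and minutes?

the second, by 18 hours 50 minutes

Flight 1 in UTC: 8:42 AM − 5:45 = 2:57 AM on Apr 23.
+4 hours 10 minutes → arrive 7:07 AM UTC on Apr 23.
Flight 2 departs at 7:32 AM UTC (Apr 22).
+4 hours and 45 minutes → arrive 12:17 PM UTC on Apr 22.
Flight 2 lands earlier by 18 hours 50 minutes.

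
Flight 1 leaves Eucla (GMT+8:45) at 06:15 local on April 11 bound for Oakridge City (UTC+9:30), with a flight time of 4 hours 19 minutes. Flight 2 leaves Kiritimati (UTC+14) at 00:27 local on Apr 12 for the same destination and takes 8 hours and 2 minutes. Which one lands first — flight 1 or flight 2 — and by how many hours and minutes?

Flight 1 in UTC: 06:15 − 8:45 = 21:30 on Apr 10.
+4 hours and 19 minutes → arrive 01:49 UTC on Apr 11.
Flight 2 in UTC: 00:27 − 14:00 = 10:27 on Apr 11.
+8 hours 2 minutes → arrive 18:29 UTC on Apr 11.
Flight 1 lands earlier by 16 hours 40 minutes.

the first, by 16 hours 40 minutes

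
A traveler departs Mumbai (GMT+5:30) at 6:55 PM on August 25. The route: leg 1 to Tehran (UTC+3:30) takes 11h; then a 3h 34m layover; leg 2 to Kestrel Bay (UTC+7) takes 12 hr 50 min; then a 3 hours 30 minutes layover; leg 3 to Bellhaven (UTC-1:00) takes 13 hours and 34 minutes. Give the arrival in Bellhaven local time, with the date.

8:53 AM on August 27

Convert departure to UTC: 6:55 PM − 5:30 = 1:25 PM UTC on Aug 25.
Add 11 hours leg 1 → 12:25 AM UTC (Aug 26).
Add 3 hours and 34 minutes layover in Tehran → 3:59 AM UTC.
Add 12 hours 50 minutes leg 2 → 4:49 PM UTC.
Add 3 hours and 30 minutes layover in Kestrel Bay → 8:19 PM UTC.
Add 13 hours 34 minutes leg 3 → 9:53 AM UTC (Aug 27).
Bellhaven is UTC−1:00, so local arrival = 9:53 AM − 1:00 = 8:53 AM on Aug 27.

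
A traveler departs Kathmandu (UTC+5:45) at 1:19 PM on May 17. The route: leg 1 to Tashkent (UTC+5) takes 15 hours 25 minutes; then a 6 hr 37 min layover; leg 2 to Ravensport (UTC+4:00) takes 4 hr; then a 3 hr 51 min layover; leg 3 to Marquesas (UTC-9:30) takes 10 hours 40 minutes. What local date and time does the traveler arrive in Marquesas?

Convert departure to UTC: 1:19 PM − 5:45 = 7:34 AM UTC on May 17.
Add 15 hours and 25 minutes leg 1 → 10:59 PM UTC.
Add 6 hours 37 minutes layover in Tashkent → 5:36 AM UTC (May 18).
Add 4 hours leg 2 → 9:36 AM UTC.
Add 3 hours 51 minutes layover in Ravensport → 1:27 PM UTC.
Add 10 hours and 40 minutes leg 3 → 12:07 AM UTC (May 19).
Marquesas is UTC−9:30, so local arrival = 12:07 AM − 9:30 = 2:37 PM on May 18.

2:37 PM on May 18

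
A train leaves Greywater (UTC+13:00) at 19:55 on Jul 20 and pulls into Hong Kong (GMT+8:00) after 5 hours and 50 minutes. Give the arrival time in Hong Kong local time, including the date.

20:45 on Jul 20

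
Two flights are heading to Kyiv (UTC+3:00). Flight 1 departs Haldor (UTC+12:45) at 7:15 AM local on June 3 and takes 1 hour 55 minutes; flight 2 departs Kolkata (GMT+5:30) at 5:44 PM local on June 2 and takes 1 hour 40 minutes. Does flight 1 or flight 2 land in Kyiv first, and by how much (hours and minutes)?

Flight 1 in UTC: 7:15 AM − 12:45 = 6:30 PM on Jun 2.
+1 hour 55 minutes → arrive 8:25 PM UTC on Jun 2.
Flight 2 in UTC: 5:44 PM − 5:30 = 12:14 PM on Jun 2.
+1 hour 40 minutes → arrive 1:54 PM UTC on Jun 2.
Flight 2 lands earlier by 6 hours 31 minutes.

the second, by 6 hours 31 minutes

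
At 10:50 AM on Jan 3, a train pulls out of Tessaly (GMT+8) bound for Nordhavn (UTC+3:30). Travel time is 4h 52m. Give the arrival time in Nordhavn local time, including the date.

11:12 AM on January 3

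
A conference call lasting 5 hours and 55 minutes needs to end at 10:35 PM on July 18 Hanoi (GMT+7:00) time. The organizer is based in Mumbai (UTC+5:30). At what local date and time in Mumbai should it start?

Target end time in UTC: 10:35 PM − 7:00 = 3:35 PM on Jul 18.
Subtract 5 hours and 55 minutes → start 9:40 AM UTC on Jul 18.
Mumbai is UTC+5:30: 9:40 AM + 5:30 = 3:10 PM on Jul 18.

3:10 PM on Jul 18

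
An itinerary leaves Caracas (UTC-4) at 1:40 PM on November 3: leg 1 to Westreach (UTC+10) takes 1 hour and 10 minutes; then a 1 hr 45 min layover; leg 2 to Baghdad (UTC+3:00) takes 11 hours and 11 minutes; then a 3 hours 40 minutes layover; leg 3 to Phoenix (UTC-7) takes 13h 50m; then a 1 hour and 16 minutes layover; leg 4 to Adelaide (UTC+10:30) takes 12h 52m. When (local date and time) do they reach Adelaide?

Convert departure to UTC: 1:40 PM + 4:00 = 5:40 PM UTC on Nov 3.
Add 1 hour 10 minutes leg 1 → 6:50 PM UTC.
Add 1 hour and 45 minutes layover in Westreach → 8:35 PM UTC.
Add 11 hours and 11 minutes leg 2 → 7:46 AM UTC (Nov 4).
Add 3 hours and 40 minutes layover in Baghdad → 11:26 AM UTC.
Add 13 hours and 50 minutes leg 3 → 1:16 AM UTC (Nov 5).
Add 1 hour 16 minutes layover in Phoenix → 2:32 AM UTC.
Add 12 hours and 52 minutes leg 4 → 3:24 PM UTC.
Adelaide is UTC+10:30, so local arrival = 3:24 PM + 10:30 = 1:54 AM on Nov 6.

1:54 AM on Nov 6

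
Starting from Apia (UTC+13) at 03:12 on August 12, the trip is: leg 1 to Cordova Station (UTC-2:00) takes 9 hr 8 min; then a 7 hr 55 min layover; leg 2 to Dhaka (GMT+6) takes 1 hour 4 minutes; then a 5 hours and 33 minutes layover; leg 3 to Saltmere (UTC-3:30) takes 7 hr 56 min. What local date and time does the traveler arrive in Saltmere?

Convert departure to UTC: 03:12 − 13:00 = 14:12 UTC on Aug 11.
Add 9 hours and 8 minutes leg 1 → 23:20 UTC.
Add 7 hours and 55 minutes layover in Cordova Station → 07:15 UTC (Aug 12).
Add 1 hour 4 minutes leg 2 → 08:19 UTC.
Add 5 hours 33 minutes layover in Dhaka → 13:52 UTC.
Add 7 hours and 56 minutes leg 3 → 21:48 UTC.
Saltmere is UTC−3:30, so local arrival = 21:48 − 3:30 = 18:18 on Aug 12.

18:18 on August 12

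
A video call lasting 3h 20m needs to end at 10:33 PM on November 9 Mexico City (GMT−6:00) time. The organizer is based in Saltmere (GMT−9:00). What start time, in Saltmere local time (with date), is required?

4:13 PM on November 9

Target end time in UTC: 10:33 PM + 6:00 = 4:33 AM on Nov 10.
Subtract 3 hours and 20 minutes → start 1:13 AM UTC on Nov 10.
Saltmere is UTC−9:00: 1:13 AM − 9:00 = 4:13 PM on Nov 9.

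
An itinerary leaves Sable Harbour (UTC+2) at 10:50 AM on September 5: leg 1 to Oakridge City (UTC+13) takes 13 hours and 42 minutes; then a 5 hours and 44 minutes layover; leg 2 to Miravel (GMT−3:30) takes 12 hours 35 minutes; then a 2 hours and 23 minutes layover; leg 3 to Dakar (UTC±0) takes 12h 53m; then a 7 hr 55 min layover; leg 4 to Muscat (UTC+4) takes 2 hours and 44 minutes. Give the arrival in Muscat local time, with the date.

10:46 PM on September 7

Convert departure to UTC: 10:50 AM − 2:00 = 8:50 AM UTC on Sep 5.
Add 13 hours and 42 minutes leg 1 → 10:32 PM UTC.
Add 5 hours and 44 minutes layover in Oakridge City → 4:16 AM UTC (Sep 6).
Add 12 hours and 35 minutes leg 2 → 4:51 PM UTC.
Add 2 hours and 23 minutes layover in Miravel → 7:14 PM UTC.
Add 12 hours 53 minutes leg 3 → 8:07 AM UTC (Sep 7).
Add 7 hours and 55 minutes layover in Dakar → 4:02 PM UTC.
Add 2 hours and 44 minutes leg 4 → 6:46 PM UTC.
Muscat is UTC+4:00, so local arrival = 6:46 PM + 4:00 = 10:46 PM on Sep 7.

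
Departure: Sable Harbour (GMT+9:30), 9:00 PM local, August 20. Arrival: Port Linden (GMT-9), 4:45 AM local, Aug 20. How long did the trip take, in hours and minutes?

2 hours 15 minutes

Port Linden is 18:30 behind Sable Harbour.
Clock-face elapsed time (ignoring zones) is −16 hours 15 minutes.
Actual elapsed = −16 hours 15 minutes + 18:30 = 2 hours 15 minutes.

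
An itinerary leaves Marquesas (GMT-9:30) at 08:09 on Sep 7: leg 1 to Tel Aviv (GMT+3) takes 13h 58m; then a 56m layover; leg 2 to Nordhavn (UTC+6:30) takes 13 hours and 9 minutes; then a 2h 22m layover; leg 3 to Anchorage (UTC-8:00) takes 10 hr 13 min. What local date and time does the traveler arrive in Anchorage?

02:17 on September 9

Convert departure to UTC: 08:09 + 9:30 = 17:39 UTC on Sep 7.
Add 13 hours 58 minutes leg 1 → 07:37 UTC (Sep 8).
Add 56 minutes layover in Tel Aviv → 08:33 UTC.
Add 13 hours 9 minutes leg 2 → 21:42 UTC.
Add 2 hours and 22 minutes layover in Nordhavn → 00:04 UTC (Sep 9).
Add 10 hours 13 minutes leg 3 → 10:17 UTC.
Anchorage is UTC−8:00, so local arrival = 10:17 − 8:00 = 02:17 on Sep 9.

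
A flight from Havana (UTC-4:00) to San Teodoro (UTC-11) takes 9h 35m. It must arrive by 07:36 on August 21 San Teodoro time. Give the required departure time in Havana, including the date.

05:01 on Aug 21

Target arrival in UTC: 07:36 + 11:00 = 18:36 on Aug 21.
Subtract 9 hours 35 minutes → departure 09:01 UTC on Aug 21.
Havana is UTC−4:00: 09:01 − 4:00 = 05:01 on Aug 21.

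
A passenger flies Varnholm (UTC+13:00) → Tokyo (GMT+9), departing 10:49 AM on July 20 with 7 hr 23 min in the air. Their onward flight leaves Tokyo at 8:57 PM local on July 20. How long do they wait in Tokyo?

Convert departure to UTC: 10:49 AM − 13:00 = 9:49 PM UTC on Jul 19.
Add 7 hours and 23 minutes flight time → 5:12 AM UTC (Jul 20).
Tokyo is UTC+9:00, so local arrival = 5:12 AM + 9:00 = 2:12 PM on Jul 20.
Layover = 8:57 PM − 2:12 PM = 6 hours 45 minutes.

6 hours 45 minutes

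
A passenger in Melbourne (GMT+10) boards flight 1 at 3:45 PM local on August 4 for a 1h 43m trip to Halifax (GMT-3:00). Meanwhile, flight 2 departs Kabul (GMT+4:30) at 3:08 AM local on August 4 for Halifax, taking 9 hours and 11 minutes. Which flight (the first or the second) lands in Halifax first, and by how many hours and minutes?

Flight 1 in UTC: 3:45 PM − 10:00 = 5:45 AM on Aug 4.
+1 hour 43 minutes → arrive 7:28 AM UTC on Aug 4.
Flight 2 in UTC: 3:08 AM − 4:30 = 10:38 PM on Aug 3.
+9 hours and 11 minutes → arrive 7:49 AM UTC on Aug 4.
Flight 1 lands earlier by 21 minutes.

the first, by 21 minutes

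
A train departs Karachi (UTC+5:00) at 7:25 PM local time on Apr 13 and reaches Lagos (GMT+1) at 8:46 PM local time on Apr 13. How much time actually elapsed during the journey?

Lagos is 4:00 behind Karachi.
Clock-face elapsed time (ignoring zones) is 1 hour 21 minutes.
Actual elapsed = 1 hour 21 minutes + 4:00 = 5 hours 21 minutes.

5 hours 21 minutes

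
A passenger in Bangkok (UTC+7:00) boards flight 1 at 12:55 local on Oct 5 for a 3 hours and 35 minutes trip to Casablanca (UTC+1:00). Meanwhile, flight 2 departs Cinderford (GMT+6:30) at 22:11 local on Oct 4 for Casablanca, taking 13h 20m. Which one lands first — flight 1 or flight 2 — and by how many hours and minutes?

Flight 1 in UTC: 12:55 − 7:00 = 05:55 on Oct 5.
+3 hours 35 minutes → arrive 09:30 UTC on Oct 5.
Flight 2 in UTC: 22:11 − 6:30 = 15:41 on Oct 4.
+13 hours 20 minutes → arrive 05:01 UTC on Oct 5.
Flight 2 lands earlier by 4 hours 29 minutes.

the second, by 4 hours 29 minutes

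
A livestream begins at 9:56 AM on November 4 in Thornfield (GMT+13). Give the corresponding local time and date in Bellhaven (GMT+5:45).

2:41 AM on November 4

Bellhaven is 7:15 behind Thornfield.
Shift by the zone difference: 9:56 AM − 7:15 = 2:41 AM on Nov 4 in Bellhaven.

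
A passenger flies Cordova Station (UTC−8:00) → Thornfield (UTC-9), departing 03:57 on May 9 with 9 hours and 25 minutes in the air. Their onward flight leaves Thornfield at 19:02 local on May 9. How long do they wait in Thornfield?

6 hours 40 minutes

Convert departure to UTC: 03:57 + 8:00 = 11:57 UTC on May 9.
Add 9 hours and 25 minutes flight time → 21:22 UTC.
Thornfield is UTC−9:00, so local arrival = 21:22 − 9:00 = 12:22 on May 9.
Layover = 19:02 − 12:22 = 6 hours 40 minutes.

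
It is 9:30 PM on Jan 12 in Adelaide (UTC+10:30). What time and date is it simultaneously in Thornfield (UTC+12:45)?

Thornfield is 2:15 ahead of Adelaide.
Shift by the zone difference: 9:30 PM + 2:15 = 11:45 PM on Jan 12 in Thornfield.

11:45 PM on January 12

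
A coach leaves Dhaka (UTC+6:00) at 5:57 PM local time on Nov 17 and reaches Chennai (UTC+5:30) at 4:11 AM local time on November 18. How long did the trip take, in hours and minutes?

Departure in UTC: 5:57 PM − 6:00 = 11:57 AM on Nov 17.
Arrival in UTC: 4:11 AM − 5:30 = 10:41 PM on Nov 17.
Elapsed = 10:41 PM − 11:57 AM = 10 hours 44 minutes.

10 hours 44 minutes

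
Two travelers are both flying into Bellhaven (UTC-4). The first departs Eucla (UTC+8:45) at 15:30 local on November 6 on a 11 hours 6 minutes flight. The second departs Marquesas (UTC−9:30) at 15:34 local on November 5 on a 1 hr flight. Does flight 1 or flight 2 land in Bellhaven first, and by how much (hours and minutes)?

Flight 1 in UTC: 15:30 − 8:45 = 06:45 on Nov 6.
+11 hours and 6 minutes → arrive 17:51 UTC on Nov 6.
Flight 2 in UTC: 15:34 + 9:30 = 01:04 on Nov 6.
+1 hour → arrive 02:04 UTC on Nov 6.
Flight 2 lands earlier by 15 hours 47 minutes.

the second, by 15 hours 47 minutes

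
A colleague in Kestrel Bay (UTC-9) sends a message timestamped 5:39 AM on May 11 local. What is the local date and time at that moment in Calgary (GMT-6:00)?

8:39 AM on May 11

Calgary is 3:00 ahead of Kestrel Bay.
Shift by the zone difference: 5:39 AM + 3:00 = 8:39 AM on May 11 in Calgary.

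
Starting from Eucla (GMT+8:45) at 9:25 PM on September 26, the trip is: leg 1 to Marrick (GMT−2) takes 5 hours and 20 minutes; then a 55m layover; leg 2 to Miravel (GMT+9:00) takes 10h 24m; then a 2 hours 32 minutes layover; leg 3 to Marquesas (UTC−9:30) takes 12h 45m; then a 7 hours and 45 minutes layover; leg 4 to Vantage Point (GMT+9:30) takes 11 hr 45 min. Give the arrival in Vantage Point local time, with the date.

Convert departure to UTC: 9:25 PM − 8:45 = 12:40 PM UTC on Sep 26.
Add 5 hours 20 minutes leg 1 → 6:00 PM UTC.
Add 55 minutes layover in Marrick → 6:55 PM UTC.
Add 10 hours and 24 minutes leg 2 → 5:19 AM UTC (Sep 27).
Add 2 hours and 32 minutes layover in Miravel → 7:51 AM UTC.
Add 12 hours and 45 minutes leg 3 → 8:36 PM UTC.
Add 7 hours 45 minutes layover in Marquesas → 4:21 AM UTC (Sep 28).
Add 11 hours and 45 minutes leg 4 → 4:06 PM UTC.
Vantage Point is UTC+9:30, so local arrival = 4:06 PM + 9:30 = 1:36 AM on Sep 29.

1:36 AM on September 29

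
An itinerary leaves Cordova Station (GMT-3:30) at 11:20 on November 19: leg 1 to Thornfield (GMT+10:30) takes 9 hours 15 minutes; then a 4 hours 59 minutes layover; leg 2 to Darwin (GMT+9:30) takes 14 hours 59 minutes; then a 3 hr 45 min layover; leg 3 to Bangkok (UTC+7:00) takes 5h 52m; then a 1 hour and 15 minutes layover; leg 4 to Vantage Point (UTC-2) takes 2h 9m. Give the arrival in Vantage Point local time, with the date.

Convert departure to UTC: 11:20 + 3:30 = 14:50 UTC on Nov 19.
Add 9 hours 15 minutes leg 1 → 00:05 UTC (Nov 20).
Add 4 hours 59 minutes layover in Thornfield → 05:04 UTC.
Add 14 hours 59 minutes leg 2 → 20:03 UTC.
Add 3 hours 45 minutes layover in Darwin → 23:48 UTC.
Add 5 hours 52 minutes leg 3 → 05:40 UTC (Nov 21).
Add 1 hour 15 minutes layover in Bangkok → 06:55 UTC.
Add 2 hours and 9 minutes leg 4 → 09:04 UTC.
Vantage Point is UTC−2:00, so local arrival = 09:04 − 2:00 = 07:04 on Nov 21.

07:04 on Nov 21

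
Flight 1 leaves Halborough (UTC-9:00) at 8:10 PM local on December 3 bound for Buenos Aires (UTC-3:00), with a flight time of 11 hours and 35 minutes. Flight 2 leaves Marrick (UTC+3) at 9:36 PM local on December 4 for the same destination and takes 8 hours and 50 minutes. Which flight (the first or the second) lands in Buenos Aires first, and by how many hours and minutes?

the first, by 10 hours 41 minutes

Flight 1 in UTC: 8:10 PM + 9:00 = 5:10 AM on Dec 4.
+11 hours and 35 minutes → arrive 4:45 PM UTC on Dec 4.
Flight 2 in UTC: 9:36 PM − 3:00 = 6:36 PM on Dec 4.
+8 hours 50 minutes → arrive 3:26 AM UTC on Dec 5.
Flight 1 lands earlier by 10 hours 41 minutes.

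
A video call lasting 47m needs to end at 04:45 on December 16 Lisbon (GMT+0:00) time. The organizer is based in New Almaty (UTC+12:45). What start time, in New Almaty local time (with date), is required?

16:43 on Dec 16

Target end time is already UTC: 04:45 on Dec 16.
Subtract 47 minutes → start 03:58 UTC on Dec 16.
New Almaty is UTC+12:45: 03:58 + 12:45 = 16:43 on Dec 16.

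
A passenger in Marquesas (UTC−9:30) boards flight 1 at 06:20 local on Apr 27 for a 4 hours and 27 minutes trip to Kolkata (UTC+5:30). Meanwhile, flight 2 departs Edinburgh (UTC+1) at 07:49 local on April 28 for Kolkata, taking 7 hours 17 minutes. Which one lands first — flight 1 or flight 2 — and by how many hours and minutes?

Flight 1 in UTC: 06:20 + 9:30 = 15:50 on Apr 27.
+4 hours and 27 minutes → arrive 20:17 UTC on Apr 27.
Flight 2 in UTC: 07:49 − 1:00 = 06:49 on Apr 28.
+7 hours and 17 minutes → arrive 14:06 UTC on Apr 28.
Flight 1 lands earlier by 17 hours 49 minutes.

the first, by 17 hours 49 minutes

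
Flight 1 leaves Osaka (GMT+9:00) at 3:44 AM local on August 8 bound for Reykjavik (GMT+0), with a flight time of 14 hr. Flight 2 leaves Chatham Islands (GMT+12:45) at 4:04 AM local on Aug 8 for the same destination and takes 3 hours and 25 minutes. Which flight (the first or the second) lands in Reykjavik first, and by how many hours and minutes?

the second, by 14 hours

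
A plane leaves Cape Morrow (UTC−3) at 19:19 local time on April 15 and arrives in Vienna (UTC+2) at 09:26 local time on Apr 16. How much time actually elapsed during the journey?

9 hours 7 minutes

Departure in UTC: 19:19 + 3:00 = 22:19 on Apr 15.
Arrival in UTC: 09:26 − 2:00 = 07:26 on Apr 16.
Elapsed = 07:26 − 22:19 (+1 day) = 9 hours 7 minutes.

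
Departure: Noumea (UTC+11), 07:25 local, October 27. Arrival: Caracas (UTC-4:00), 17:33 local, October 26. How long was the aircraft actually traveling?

1 hour 8 minutes

Caracas is 15:00 behind Noumea.
Clock-face elapsed time (ignoring zones) is −13 hours 52 minutes.
Actual elapsed = −13 hours 52 minutes + 15:00 = 1 hour 8 minutes.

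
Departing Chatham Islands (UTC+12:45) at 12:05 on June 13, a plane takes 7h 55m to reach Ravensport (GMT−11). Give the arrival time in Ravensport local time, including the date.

Ravensport is 23:45 behind Chatham Islands.
After 7 hours and 55 minutes it is 20:00 in Chatham Islands.
Shift by the zone difference: 20:00 − 23:45 = 20:15 on Jun 12 in Ravensport.

20:15 on June 12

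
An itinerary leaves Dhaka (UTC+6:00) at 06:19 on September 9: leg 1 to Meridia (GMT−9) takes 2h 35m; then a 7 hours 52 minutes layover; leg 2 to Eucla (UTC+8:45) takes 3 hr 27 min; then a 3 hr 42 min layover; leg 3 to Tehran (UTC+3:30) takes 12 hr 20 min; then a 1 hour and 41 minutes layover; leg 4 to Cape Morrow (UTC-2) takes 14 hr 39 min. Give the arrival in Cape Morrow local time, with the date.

20:35 on Sep 10

Convert departure to UTC: 06:19 − 6:00 = 00:19 UTC on Sep 9.
Add 2 hours and 35 minutes leg 1 → 02:54 UTC.
Add 7 hours and 52 minutes layover in Meridia → 10:46 UTC.
Add 3 hours and 27 minutes leg 2 → 14:13 UTC.
Add 3 hours 42 minutes layover in Eucla → 17:55 UTC.
Add 12 hours and 20 minutes leg 3 → 06:15 UTC (Sep 10).
Add 1 hour and 41 minutes layover in Tehran → 07:56 UTC.
Add 14 hours and 39 minutes leg 4 → 22:35 UTC.
Cape Morrow is UTC−2:00, so local arrival = 22:35 − 2:00 = 20:35 on Sep 10.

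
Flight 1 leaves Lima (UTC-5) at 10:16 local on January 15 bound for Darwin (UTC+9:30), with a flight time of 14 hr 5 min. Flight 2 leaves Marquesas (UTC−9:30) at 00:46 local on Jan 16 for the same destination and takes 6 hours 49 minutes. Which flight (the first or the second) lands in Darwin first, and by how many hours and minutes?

the first, by 11 hours 44 minutes

Flight 1 in UTC: 10:16 + 5:00 = 15:16 on Jan 15.
+14 hours and 5 minutes → arrive 05:21 UTC on Jan 16.
Flight 2 in UTC: 00:46 + 9:30 = 10:16 on Jan 16.
+6 hours 49 minutes → arrive 17:05 UTC on Jan 16.
Flight 1 lands earlier by 11 hours 44 minutes.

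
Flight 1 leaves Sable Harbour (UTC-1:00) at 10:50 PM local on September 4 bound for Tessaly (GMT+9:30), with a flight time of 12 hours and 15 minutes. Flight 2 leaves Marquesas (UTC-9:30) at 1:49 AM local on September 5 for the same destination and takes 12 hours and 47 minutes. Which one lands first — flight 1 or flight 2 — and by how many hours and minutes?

the first, by 12 hours 1 minute

Flight 1 in UTC: 10:50 PM + 1:00 = 11:50 PM on Sep 4.
+12 hours 15 minutes → arrive 12:05 PM UTC on Sep 5.
Flight 2 in UTC: 1:49 AM + 9:30 = 11:19 AM on Sep 5.
+12 hours 47 minutes → arrive 12:06 AM UTC on Sep 6.
Flight 1 lands earlier by 12 hours 1 minute.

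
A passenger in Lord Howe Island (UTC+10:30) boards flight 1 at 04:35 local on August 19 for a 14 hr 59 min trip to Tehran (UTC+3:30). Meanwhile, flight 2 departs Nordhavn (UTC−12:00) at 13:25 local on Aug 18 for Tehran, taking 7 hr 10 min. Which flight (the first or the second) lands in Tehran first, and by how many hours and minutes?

Flight 1 in UTC: 04:35 − 10:30 = 18:05 on Aug 18.
+14 hours and 59 minutes → arrive 09:04 UTC on Aug 19.
Flight 2 in UTC: 13:25 + 12:00 = 01:25 on Aug 19.
+7 hours 10 minutes → arrive 08:35 UTC on Aug 19.
Flight 2 lands earlier by 29 minutes.

the second, by 29 minutes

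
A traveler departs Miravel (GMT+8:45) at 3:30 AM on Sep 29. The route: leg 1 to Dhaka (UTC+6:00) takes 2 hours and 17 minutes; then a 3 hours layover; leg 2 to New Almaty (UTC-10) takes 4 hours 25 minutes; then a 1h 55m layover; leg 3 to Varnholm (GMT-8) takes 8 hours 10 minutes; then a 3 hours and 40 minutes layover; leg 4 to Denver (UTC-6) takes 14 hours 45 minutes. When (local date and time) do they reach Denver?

2:57 AM on September 30

Convert departure to UTC: 3:30 AM − 8:45 = 6:45 PM UTC on Sep 28.
Add 2 hours 17 minutes leg 1 → 9:02 PM UTC.
Add 3 hours layover in Dhaka → 12:02 AM UTC (Sep 29).
Add 4 hours 25 minutes leg 2 → 4:27 AM UTC.
Add 1 hour and 55 minutes layover in New Almaty → 6:22 AM UTC.
Add 8 hours 10 minutes leg 3 → 2:32 PM UTC.
Add 3 hours and 40 minutes layover in Varnholm → 6:12 PM UTC.
Add 14 hours and 45 minutes leg 4 → 8:57 AM UTC (Sep 30).
Denver is UTC−6:00, so local arrival = 8:57 AM − 6:00 = 2:57 AM on Sep 30.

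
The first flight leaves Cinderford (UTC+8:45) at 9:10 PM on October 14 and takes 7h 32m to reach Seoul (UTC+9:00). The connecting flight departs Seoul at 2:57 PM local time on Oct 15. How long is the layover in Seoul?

Convert departure to UTC: 9:10 PM − 8:45 = 12:25 PM UTC on Oct 14.
Add 7 hours and 32 minutes flight time → 7:57 PM UTC.
Seoul is UTC+9:00, so local arrival = 7:57 PM + 9:00 = 4:57 AM on Oct 15.
Layover = 2:57 PM − 4:57 AM = 10 hours.

10 hours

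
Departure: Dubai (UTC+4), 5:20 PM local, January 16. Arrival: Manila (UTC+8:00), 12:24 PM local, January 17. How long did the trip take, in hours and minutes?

15 hours 4 minutes

Departure in UTC: 5:20 PM − 4:00 = 1:20 PM on Jan 16.
Arrival in UTC: 12:24 PM − 8:00 = 4:24 AM on Jan 17.
Elapsed = 4:24 AM − 1:20 PM (+1 day) = 15 hours 4 minutes.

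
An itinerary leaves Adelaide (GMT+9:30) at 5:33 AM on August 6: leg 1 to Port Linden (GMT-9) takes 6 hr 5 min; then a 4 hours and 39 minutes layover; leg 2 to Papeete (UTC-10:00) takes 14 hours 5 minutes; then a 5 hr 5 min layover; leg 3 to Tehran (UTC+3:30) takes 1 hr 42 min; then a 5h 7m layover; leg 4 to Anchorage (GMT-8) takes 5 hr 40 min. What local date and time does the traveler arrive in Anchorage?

Convert departure to UTC: 5:33 AM − 9:30 = 8:03 PM UTC on Aug 5.
Add 6 hours 5 minutes leg 1 → 2:08 AM UTC (Aug 6).
Add 4 hours 39 minutes layover in Port Linden → 6:47 AM UTC.
Add 14 hours and 5 minutes leg 2 → 8:52 PM UTC.
Add 5 hours and 5 minutes layover in Papeete → 1:57 AM UTC (Aug 7).
Add 1 hour 42 minutes leg 3 → 3:39 AM UTC.
Add 5 hours and 7 minutes layover in Tehran → 8:46 AM UTC.
Add 5 hours and 40 minutes leg 4 → 2:26 PM UTC.
Anchorage is UTC−8:00, so local arrival = 2:26 PM − 8:00 = 6:26 AM on Aug 7.

6:26 AM on Aug 7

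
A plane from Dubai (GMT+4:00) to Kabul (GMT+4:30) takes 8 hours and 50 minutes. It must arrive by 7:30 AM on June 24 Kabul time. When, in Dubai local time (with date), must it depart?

10:10 PM on June 23

Target arrival in UTC: 7:30 AM − 4:30 = 3:00 AM on Jun 24.
Subtract 8 hours and 50 minutes → departure 6:10 PM UTC on Jun 23.
Dubai is UTC+4:00: 6:10 PM + 4:00 = 10:10 PM on Jun 23.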